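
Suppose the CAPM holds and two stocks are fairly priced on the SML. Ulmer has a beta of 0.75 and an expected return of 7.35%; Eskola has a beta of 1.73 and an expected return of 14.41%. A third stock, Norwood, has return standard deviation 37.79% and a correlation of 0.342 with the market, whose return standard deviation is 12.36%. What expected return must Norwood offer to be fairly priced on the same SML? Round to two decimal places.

MRP = (14.41% − 7.35%) / (1.73 − 0.75) = 7.2041%
R_f = 7.35% − 0.75 × 7.2041% = 1.9469%
β_Norwood = ρ·σ_i/σ_m = 0.342 × 37.79 / 12.36 = 1.0456
E(R_Norwood) = R_f + β × MRP = 1.9469% + 1.0456 × 7.2041% = 9.48%

9.48%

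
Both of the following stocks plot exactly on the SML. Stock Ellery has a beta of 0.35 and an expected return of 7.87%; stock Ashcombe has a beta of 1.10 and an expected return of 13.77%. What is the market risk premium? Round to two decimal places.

Both satisfy E(R) = R_f + β·MRP, so the slope of the SML is
MRP = (13.77% − 7.87%) / (1.10 − 0.35) = 5.90% / 0.75 = 7.8667%

7.87%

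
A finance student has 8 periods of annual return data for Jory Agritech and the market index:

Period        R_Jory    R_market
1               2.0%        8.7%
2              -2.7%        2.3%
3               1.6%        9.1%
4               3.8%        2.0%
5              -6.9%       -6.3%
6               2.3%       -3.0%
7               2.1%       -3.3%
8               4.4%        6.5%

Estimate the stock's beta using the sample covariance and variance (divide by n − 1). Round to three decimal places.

Mean R_i = (2.0 − 2.7 + 1.6 + 3.8 − 6.9 + 2.3 + 2.1 + 4.4) / 8 = 0.8250%
Mean R_m = (8.7 + 2.3 + 9.1 + 2.0 − 6.3 − 3.0 − 3.3 + 6.5) / 8 = 2.0000%
Σ(R_i − R̄_i)(R_m − R̄_m) = 78.3900  ⇒  Cov = 78.3900 / 7 = 11.1986
Σ(R_m − R̄_m)² = 237.6200  ⇒  Var(R_m) = 237.6200 / 7 = 33.9457
β = Cov / Var(R_m) = 11.1986 / 33.9457 = 0.3299

0.330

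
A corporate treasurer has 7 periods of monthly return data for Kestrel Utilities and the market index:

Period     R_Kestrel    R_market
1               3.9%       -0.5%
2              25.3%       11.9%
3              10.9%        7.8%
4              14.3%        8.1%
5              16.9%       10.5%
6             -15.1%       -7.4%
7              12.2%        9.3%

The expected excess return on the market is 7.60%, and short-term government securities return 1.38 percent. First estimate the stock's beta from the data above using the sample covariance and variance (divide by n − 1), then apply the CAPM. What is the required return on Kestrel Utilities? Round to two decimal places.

Mean R_i = (3.9 + 25.3 + 10.9 + 14.3 + 16.9 − 15.1 + 12.2) / 7 = 9.7714%
Mean R_m = (-0.5 + 11.9 + 7.8 + 8.1 + 10.5 − 7.4 + 9.3) / 7 = 5.6714%
Σ(R_i − R̄_i)(R_m − R̄_m) = 514.6943  ⇒  Cov = 514.6943 / 6 = 85.7824
Σ(R_m − R̄_m)² = 294.6543  ⇒  Var(R_m) = 294.6543 / 6 = 49.1091
β = Cov / Var(R_m) = 85.7824 / 49.1091 = 1.7468
E(R) = R_f + β × MRP = 1.38% + 1.7468 × 7.60% = 14.66%

14.66%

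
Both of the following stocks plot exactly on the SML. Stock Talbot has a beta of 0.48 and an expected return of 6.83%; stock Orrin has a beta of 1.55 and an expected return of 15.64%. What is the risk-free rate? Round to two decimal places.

Both satisfy E(R) = R_f + β·MRP, so the slope of the SML is
MRP = (15.64% − 6.83%) / (1.55 − 0.48) = 8.81% / 1.07 = 8.2336%
R_f = E(R_Talbot) − β_Talbot·MRP = 6.83% − 0.48 × 8.2336% = 2.8779%

2.88%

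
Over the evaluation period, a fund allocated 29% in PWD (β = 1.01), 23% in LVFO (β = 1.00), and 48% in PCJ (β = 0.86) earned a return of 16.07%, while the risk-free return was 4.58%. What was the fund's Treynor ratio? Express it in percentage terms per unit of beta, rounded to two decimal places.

β_P = 0.29×1.01 + 0.23×1.00 + 0.48×0.86 = 0.9357
Treynor = (R_P − R_f) / β_P = (16.07% − 4.58%) / 0.9357 = 11.49% / 0.9357 = 12.28%

12.28%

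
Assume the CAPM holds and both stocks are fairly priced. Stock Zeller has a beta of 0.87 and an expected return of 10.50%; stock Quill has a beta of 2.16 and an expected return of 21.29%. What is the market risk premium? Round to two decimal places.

Both satisfy E(R) = R_f + β·MRP, so the slope of the SML is
MRP = (21.29% − 10.50%) / (2.16 − 0.87) = 10.79% / 1.29 = 8.3643%

8.36%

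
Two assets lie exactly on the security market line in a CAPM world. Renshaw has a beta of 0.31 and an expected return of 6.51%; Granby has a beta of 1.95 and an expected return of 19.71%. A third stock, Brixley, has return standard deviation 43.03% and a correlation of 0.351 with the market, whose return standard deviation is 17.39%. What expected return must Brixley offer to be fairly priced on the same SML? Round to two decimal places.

11.01%

MRP = (19.71% − 6.51%) / (1.95 − 0.31) = 8.0488%
R_f = 6.51% − 0.31 × 8.0488% = 4.0149%
β_Brixley = ρ·σ_i/σ_m = 0.351 × 43.03 / 17.39 = 0.8685
E(R_Brixley) = R_f + β × MRP = 4.0149% + 0.8685 × 8.0488% = 11.01%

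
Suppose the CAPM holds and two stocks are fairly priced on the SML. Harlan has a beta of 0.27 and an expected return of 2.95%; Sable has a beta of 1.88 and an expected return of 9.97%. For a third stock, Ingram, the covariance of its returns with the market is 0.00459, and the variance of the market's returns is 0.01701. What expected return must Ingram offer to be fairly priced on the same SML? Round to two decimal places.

MRP = (9.97% − 2.95%) / (1.88 − 0.27) = 4.3602%
R_f = 2.95% − 0.27 × 4.3602% = 1.7727%
β_Ingram = Cov / Var(R_m) = 0.00459 / 0.01701 = 0.2698
E(R_Ingram) = R_f + β × MRP = 1.7727% + 0.2698 × 4.3602% = 2.95%

2.95%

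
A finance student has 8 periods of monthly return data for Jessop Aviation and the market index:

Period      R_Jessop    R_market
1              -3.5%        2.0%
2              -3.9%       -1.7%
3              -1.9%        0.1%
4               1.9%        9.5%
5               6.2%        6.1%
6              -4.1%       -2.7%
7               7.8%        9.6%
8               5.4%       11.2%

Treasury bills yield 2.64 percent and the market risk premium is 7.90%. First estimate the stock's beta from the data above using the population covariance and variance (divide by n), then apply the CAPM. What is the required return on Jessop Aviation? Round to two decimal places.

Mean R_i = (-3.5 − 3.9 − 1.9 + 1.9 + 6.2 − 4.1 + 7.8 + 5.4) / 8 = 0.9875%
Mean R_m = (2.0 − 1.7 + 0.1 + 9.5 + 6.1 − 2.7 + 9.6 + 11.2) / 8 = 4.2625%
Σ(R_i − R̄_i)(R_m − R̄_m) = 168.0663  ⇒  Cov = 168.0663 / 8 = 21.0083
Σ(R_m − R̄_m)² = 213.8988  ⇒  Var(R_m) = 213.8988 / 8 = 26.7374
β = Cov / Var(R_m) = 21.0083 / 26.7374 = 0.7857
E(R) = R_f + β × MRP = 2.64% + 0.7857 × 7.90% = 8.85%

8.85%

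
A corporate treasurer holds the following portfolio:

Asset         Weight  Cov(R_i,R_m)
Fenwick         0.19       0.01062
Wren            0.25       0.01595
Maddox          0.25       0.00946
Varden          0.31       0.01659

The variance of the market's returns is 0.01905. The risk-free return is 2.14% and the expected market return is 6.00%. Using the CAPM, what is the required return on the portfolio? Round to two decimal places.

4.88%

β_Fenwick = 0.01062 / 0.01905 = 0.5575
β_Wren = 0.01595 / 0.01905 = 0.8373
β_Maddox = 0.00946 / 0.01905 = 0.4966
β_Varden = 0.01659 / 0.01905 = 0.8709
β_P = Σ w_i β_i = 0.19×0.5575 + 0.25×0.8373 + 0.25×0.4966 + 0.31×0.8709 = 0.7094
MRP = 6.00% − 2.14% = 3.86%
E(R_P) = R_f + β_P × MRP = 2.14% + 0.7094 × 3.86% = 4.88%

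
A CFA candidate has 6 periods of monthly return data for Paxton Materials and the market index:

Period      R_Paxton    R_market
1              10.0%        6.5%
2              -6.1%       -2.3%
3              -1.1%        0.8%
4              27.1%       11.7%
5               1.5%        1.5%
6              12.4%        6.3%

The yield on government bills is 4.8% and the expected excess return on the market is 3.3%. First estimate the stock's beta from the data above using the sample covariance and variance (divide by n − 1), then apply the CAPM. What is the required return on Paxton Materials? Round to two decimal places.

Mean R_i = (10.0 − 6.1 − 1.1 + 27.1 + 1.5 + 12.4) / 6 = 7.3000%
Mean R_m = (6.5 − 2.3 + 0.8 + 11.7 + 1.5 + 6.3) / 6 = 4.0833%
Σ(R_i − R̄_i)(R_m − R̄_m) = 296.7400  ⇒  Cov = 296.7400 / 5 = 59.3480
Σ(R_m − R̄_m)² = 126.9683  ⇒  Var(R_m) = 126.9683 / 5 = 25.3937
β = Cov / Var(R_m) = 59.3480 / 25.3937 = 2.3371
E(R) = R_f + β × MRP = 4.8% + 2.3371 × 3.3% = 12.51%

12.51%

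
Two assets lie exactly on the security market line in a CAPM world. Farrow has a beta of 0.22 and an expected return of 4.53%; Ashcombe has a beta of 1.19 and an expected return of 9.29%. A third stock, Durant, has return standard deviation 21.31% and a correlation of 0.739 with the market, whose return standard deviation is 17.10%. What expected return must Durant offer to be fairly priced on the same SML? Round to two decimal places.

MRP = (9.29% − 4.53%) / (1.19 − 0.22) = 4.9072%
R_f = 4.53% − 0.22 × 4.9072% = 3.4504%
β_Durant = ρ·σ_i/σ_m = 0.739 × 21.31 / 17.10 = 0.9209
E(R_Durant) = R_f + β × MRP = 3.4504% + 0.9209 × 4.9072% = 7.97%

7.97%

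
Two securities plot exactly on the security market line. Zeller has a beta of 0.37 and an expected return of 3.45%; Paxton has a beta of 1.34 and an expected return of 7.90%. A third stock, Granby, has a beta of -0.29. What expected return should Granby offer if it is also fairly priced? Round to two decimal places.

MRP (SML slope) = (7.90% − 3.45%) / (1.34 − 0.37) = 4.45% / 0.97 = 4.5876%
R_f (intercept) = 3.45% − 0.37 × 4.5876% = 1.7526%
E(R_Granby) = R_f + β × MRP = 1.7526% + -0.29 × 4.5876% = 0.42%

0.42%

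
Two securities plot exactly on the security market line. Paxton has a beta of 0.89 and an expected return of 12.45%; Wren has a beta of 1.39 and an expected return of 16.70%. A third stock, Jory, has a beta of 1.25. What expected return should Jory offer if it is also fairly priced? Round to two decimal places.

15.51%

MRP (SML slope) = (16.70% − 12.45%) / (1.39 − 0.89) = 4.25% / 0.50 = 8.5000%
R_f (intercept) = 12.45% − 0.89 × 8.5000% = 4.8850%
E(R_Jory) = R_f + β × MRP = 4.8850% + 1.25 × 8.5000% = 15.51%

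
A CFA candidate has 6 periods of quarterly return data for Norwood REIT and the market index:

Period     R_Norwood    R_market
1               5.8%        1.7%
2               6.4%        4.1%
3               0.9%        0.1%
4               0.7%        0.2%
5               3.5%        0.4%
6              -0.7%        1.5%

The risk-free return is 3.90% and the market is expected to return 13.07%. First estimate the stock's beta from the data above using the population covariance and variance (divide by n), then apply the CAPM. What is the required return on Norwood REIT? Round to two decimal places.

Mean R_i = (5.8 + 6.4 + 0.9 + 0.7 + 3.5 − 0.7) / 6 = 2.7667%
Mean R_m = (1.7 + 4.1 + 0.1 + 0.2 + 0.4 + 1.5) / 6 = 1.3333%
Σ(R_i − R̄_i)(R_m − R̄_m) = 14.5467  ⇒  Cov = 14.5467 / 6 = 2.4245
Σ(R_m − R̄_m)² = 11.4933  ⇒  Var(R_m) = 11.4933 / 6 = 1.9156
β = Cov / Var(R_m) = 2.4245 / 1.9156 = 1.2657
MRP = 13.07% − 3.90% = 9.17%
E(R) = R_f + β × MRP = 3.90% + 1.2657 × 9.17% = 15.51%

15.51%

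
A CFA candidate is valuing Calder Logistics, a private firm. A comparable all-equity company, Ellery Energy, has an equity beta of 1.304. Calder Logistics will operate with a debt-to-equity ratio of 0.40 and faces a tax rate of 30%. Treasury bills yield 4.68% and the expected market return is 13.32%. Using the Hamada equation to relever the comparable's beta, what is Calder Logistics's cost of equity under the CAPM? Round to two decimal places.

19.10%

β_L = β_U × [1 + (1 − t)(D/E)] = 1.304 × [1 + (1 − 0.30) × 0.40]
    = 1.304 × [1 + 0.70 × 0.40] = 1.304 × 1.2800 = 1.6691
MRP = 13.32% − 4.68% = 8.64%
E(R) = R_f + β_L × MRP = 4.68% + 1.6691 × 8.64% = 19.10%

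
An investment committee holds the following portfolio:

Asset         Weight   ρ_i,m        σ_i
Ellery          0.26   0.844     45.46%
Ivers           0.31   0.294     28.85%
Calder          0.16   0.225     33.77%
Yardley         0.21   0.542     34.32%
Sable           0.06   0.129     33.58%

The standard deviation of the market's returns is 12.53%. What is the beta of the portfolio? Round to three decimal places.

1.436

β_Ellery = 0.844 × 45.46% / 12.53% = 3.0621
β_Ivers = 0.294 × 28.85% / 12.53% = 0.6769
β_Calder = 0.225 × 33.77% / 12.53% = 0.6064
β_Yardley = 0.542 × 34.32% / 12.53% = 1.4846
β_Sable = 0.129 × 33.58% / 12.53% = 0.3457
β_P = Σ w_i β_i = 0.26×3.0621 + 0.31×0.6769 + 0.16×0.6064 + 0.21×1.4846 + 0.06×0.3457 = 1.4355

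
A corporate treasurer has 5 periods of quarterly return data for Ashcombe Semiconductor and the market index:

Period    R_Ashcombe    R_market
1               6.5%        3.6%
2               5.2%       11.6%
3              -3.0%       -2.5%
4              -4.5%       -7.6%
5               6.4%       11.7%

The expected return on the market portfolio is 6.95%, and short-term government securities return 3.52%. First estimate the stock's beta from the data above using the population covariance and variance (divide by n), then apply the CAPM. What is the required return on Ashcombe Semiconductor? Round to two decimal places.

Mean R_i = (6.5 + 5.2 − 3.0 − 4.5 + 6.4) / 5 = 2.1200%
Mean R_m = (3.6 + 11.6 − 2.5 − 7.6 + 11.7) / 5 = 3.3600%
Σ(R_i − R̄_i)(R_m − R̄_m) = 164.6840  ⇒  Cov = 164.6840 / 5 = 32.9368
Σ(R_m − R̄_m)² = 291.9720  ⇒  Var(R_m) = 291.9720 / 5 = 58.3944
β = Cov / Var(R_m) = 32.9368 / 58.3944 = 0.5640
MRP = 6.95% − 3.52% = 3.43%
E(R) = R_f + β × MRP = 3.52% + 0.5640 × 3.43% = 5.45%

5.45%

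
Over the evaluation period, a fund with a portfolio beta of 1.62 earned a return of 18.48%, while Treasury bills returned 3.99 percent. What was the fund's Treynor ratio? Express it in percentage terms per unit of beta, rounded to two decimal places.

Treynor = (R_P − R_f) / β_P = (18.48% − 3.99%) / 1.6200 = 14.49% / 1.6200 = 8.94%

8.94%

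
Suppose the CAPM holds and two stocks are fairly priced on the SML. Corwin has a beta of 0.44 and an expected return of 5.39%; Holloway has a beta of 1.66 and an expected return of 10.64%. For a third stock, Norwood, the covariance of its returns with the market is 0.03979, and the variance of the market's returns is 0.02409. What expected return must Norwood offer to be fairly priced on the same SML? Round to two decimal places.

10.60%

MRP = (10.64% − 5.39%) / (1.66 − 0.44) = 4.3033%
R_f = 5.39% − 0.44 × 4.3033% = 3.4965%
β_Norwood = Cov / Var(R_m) = 0.03979 / 0.02409 = 1.6517
E(R_Norwood) = R_f + β × MRP = 3.4965% + 1.6517 × 4.3033% = 10.60%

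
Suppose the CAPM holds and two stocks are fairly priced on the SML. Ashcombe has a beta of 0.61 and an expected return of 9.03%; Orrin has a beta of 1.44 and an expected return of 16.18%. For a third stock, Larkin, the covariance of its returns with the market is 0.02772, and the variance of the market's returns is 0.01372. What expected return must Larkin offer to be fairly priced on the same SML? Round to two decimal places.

MRP = (16.18% − 9.03%) / (1.44 − 0.61) = 8.6145%
R_f = 9.03% − 0.61 × 8.6145% = 3.7752%
β_Larkin = Cov / Var(R_m) = 0.02772 / 0.01372 = 2.0204
E(R_Larkin) = R_f + β × MRP = 3.7752% + 2.0204 × 8.6145% = 21.18%

21.18%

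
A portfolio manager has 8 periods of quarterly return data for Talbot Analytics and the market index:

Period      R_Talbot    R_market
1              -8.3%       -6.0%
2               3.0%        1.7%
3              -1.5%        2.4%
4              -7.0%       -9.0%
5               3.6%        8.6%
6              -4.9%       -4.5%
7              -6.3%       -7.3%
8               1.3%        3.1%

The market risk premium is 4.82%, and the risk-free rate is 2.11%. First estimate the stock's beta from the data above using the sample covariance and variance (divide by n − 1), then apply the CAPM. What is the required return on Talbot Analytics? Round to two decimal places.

Mean R_i = (-8.3 + 3.0 − 1.5 − 7.0 + 3.6 − 4.9 − 6.3 + 1.3) / 8 = -2.5125%
Mean R_m = (-6.0 + 1.7 + 2.4 − 9.0 + 8.6 − 4.5 − 7.3 + 3.1) / 8 = -1.3750%
Σ(R_i − R̄_i)(R_m − R̄_m) = 189.6925  ⇒  Cov = 189.6925 / 7 = 27.0989
Σ(R_m − R̄_m)² = 267.6350  ⇒  Var(R_m) = 267.6350 / 7 = 38.2336
β = Cov / Var(R_m) = 27.0989 / 38.2336 = 0.7088
E(R) = R_f + β × MRP = 2.11% + 0.7088 × 4.82% = 5.53%

5.53%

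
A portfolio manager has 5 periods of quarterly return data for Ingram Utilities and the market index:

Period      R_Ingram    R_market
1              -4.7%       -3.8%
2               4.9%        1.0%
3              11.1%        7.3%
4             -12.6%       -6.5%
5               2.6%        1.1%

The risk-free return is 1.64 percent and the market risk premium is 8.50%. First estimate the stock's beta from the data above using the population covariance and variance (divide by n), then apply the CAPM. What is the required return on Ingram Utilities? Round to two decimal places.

15.96%

Mean R_i = (-4.7 + 4.9 + 11.1 − 12.6 + 2.6) / 5 = 0.2600%
Mean R_m = (-3.8 + 1.0 + 7.3 − 6.5 + 1.1) / 5 = -0.1800%
Σ(R_i − R̄_i)(R_m − R̄_m) = 188.7840  ⇒  Cov = 188.7840 / 5 = 37.7568
Σ(R_m − R̄_m)² = 112.0280  ⇒  Var(R_m) = 112.0280 / 5 = 22.4056
β = Cov / Var(R_m) = 37.7568 / 22.4056 = 1.6852
E(R) = R_f + β × MRP = 1.64% + 1.6852 × 8.50% = 15.96%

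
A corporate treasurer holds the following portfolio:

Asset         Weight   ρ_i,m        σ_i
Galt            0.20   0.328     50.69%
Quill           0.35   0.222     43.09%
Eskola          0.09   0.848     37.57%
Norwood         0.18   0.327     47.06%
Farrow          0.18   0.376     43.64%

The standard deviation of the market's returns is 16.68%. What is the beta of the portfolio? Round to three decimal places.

β_Galt = 0.328 × 50.69% / 16.68% = 0.9968
β_Quill = 0.222 × 43.09% / 16.68% = 0.5735
β_Eskola = 0.848 × 37.57% / 16.68% = 1.9100
β_Norwood = 0.327 × 47.06% / 16.68% = 0.9226
β_Farrow = 0.376 × 43.64% / 16.68% = 0.9837
β_P = Σ w_i β_i = 0.20×0.9968 + 0.35×0.5735 + 0.09×1.9100 + 0.18×0.9226 + 0.18×0.9837 = 0.9151

0.915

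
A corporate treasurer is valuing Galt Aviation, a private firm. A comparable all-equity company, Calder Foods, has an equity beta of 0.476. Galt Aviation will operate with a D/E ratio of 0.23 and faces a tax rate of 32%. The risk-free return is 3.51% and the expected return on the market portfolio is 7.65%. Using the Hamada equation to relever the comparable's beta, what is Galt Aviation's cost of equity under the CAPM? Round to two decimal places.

β_L = β_U × [1 + (1 − t)(D/E)] = 0.476 × [1 + (1 − 0.32) × 0.23]
    = 0.476 × [1 + 0.68 × 0.23] = 0.476 × 1.1564 = 0.5504
MRP = 7.65% − 3.51% = 4.14%
E(R) = R_f + β_L × MRP = 3.51% + 0.5504 × 4.14% = 5.79%

5.79%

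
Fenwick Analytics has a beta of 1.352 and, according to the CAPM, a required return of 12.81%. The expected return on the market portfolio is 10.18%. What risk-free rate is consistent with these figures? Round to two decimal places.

E(R) = R_f + β(E(R_m) − R_f) = R_f(1 − β) + β·E(R_m)
12.81% = R_f × (1 − 1.352) + 1.352 × 10.18%
12.81% = R_f × -0.352 + 13.76336%
R_f = (12.81% − 13.76336%) / -0.352 = 2.71%

2.71%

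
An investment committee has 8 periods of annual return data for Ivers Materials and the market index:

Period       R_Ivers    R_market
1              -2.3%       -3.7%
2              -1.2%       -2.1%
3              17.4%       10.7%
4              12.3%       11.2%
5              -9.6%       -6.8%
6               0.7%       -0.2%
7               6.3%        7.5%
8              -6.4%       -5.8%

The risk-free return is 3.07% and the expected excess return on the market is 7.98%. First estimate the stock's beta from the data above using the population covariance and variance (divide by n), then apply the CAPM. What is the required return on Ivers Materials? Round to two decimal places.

Mean R_i = (-2.3 − 1.2 + 17.4 + 12.3 − 9.6 + 0.7 + 6.3 − 6.4) / 8 = 2.1500%
Mean R_m = (-3.7 − 2.1 + 10.7 + 11.2 − 6.8 − 0.2 + 7.5 − 5.8) / 8 = 1.3500%
Σ(R_i − R̄_i)(R_m − R̄_m) = 461.2600  ⇒  Cov = 461.2600 / 8 = 57.6575
Σ(R_m − R̄_m)² = 379.6200  ⇒  Var(R_m) = 379.6200 / 8 = 47.4525
β = Cov / Var(R_m) = 57.6575 / 47.4525 = 1.2151
E(R) = R_f + β × MRP = 3.07% + 1.2151 × 7.98% = 12.77%

12.77%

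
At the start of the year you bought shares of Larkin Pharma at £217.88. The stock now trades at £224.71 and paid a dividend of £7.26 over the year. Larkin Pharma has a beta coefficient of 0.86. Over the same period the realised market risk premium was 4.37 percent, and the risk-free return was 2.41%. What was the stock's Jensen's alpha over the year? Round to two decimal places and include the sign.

+0.30%

Realised HPR = (P1 + D1 − P0) / P0 = (224.71 + 7.26 − 217.88) / 217.88 = 14.09 / 217.88 = 6.4669%
CAPM required = R_f + β·MRP = 2.41% + 0.86 × 4.37% = 6.1682%
α = realised − required = 6.4669% − 6.1682% = +0.30%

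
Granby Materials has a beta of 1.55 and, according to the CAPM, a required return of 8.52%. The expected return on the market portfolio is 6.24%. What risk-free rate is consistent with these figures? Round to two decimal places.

E(R) = R_f + β(E(R_m) − R_f) = R_f(1 − β) + β·E(R_m)
8.52% = R_f × (1 − 1.55) + 1.55 × 6.24%
8.52% = R_f × -0.55 + 9.6720%
R_f = (8.52% − 9.6720%) / -0.55 = 2.09%

2.09%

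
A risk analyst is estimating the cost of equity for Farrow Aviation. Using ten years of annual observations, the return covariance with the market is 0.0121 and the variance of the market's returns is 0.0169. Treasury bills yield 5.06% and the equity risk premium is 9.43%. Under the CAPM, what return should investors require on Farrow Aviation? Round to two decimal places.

11.81%

β = Cov(R_i, R_m) / Var(R_m) = 0.0121 / 0.0169 = 0.7160
E(R) = R_f + β × MRP = 5.06% + 0.7160 × 9.43% = 11.81%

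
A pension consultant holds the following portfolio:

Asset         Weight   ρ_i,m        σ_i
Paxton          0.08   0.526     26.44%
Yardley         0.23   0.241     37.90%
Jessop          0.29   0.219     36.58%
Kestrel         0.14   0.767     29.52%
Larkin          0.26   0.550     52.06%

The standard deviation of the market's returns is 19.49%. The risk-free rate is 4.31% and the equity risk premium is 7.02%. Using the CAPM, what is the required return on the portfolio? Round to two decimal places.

10.13%

β_Paxton = 0.526 × 26.44% / 19.49% = 0.7136
β_Yardley = 0.241 × 37.90% / 19.49% = 0.4686
β_Jessop = 0.219 × 36.58% / 19.49% = 0.4110
β_Kestrel = 0.767 × 29.52% / 19.49% = 1.1617
β_Larkin = 0.550 × 52.06% / 19.49% = 1.4691
β_P = Σ w_i β_i = 0.08×0.7136 + 0.23×0.4686 + 0.29×0.4110 + 0.14×1.1617 + 0.26×1.4691 = 0.8287
E(R_P) = R_f + β_P × MRP = 4.31% + 0.8287 × 7.02% = 10.13%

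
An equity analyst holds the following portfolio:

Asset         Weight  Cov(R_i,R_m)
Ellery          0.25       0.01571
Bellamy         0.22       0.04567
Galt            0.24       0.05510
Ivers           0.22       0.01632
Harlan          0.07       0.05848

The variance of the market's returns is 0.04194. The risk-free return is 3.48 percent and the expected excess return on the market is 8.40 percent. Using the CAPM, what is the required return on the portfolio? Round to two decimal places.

10.47%

β_Ellery = 0.01571 / 0.04194 = 0.3746
β_Bellamy = 0.04567 / 0.04194 = 1.0889
β_Galt = 0.05510 / 0.04194 = 1.3138
β_Ivers = 0.01632 / 0.04194 = 0.3891
β_Harlan = 0.05848 / 0.04194 = 1.3944
β_P = Σ w_i β_i = 0.25×0.3746 + 0.22×1.0889 + 0.24×1.3138 + 0.22×0.3891 + 0.07×1.3944 = 0.8317
E(R_P) = R_f + β_P × MRP = 3.48% + 0.8317 × 8.40% = 10.47%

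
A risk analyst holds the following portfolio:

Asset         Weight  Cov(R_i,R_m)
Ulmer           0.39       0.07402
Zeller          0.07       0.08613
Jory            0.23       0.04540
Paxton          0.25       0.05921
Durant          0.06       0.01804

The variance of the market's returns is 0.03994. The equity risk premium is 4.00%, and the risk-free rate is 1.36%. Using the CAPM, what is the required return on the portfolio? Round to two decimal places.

7.49%

β_Ulmer = 0.07402 / 0.03994 = 1.8533
β_Zeller = 0.08613 / 0.03994 = 2.1565
β_Jory = 0.04540 / 0.03994 = 1.1367
β_Paxton = 0.05921 / 0.03994 = 1.4825
β_Durant = 0.01804 / 0.03994 = 0.4517
β_P = Σ w_i β_i = 0.39×1.8533 + 0.07×2.1565 + 0.23×1.1367 + 0.25×1.4825 + 0.06×0.4517 = 1.5329
E(R_P) = R_f + β_P × MRP = 1.36% + 1.5329 × 4.00% = 7.49%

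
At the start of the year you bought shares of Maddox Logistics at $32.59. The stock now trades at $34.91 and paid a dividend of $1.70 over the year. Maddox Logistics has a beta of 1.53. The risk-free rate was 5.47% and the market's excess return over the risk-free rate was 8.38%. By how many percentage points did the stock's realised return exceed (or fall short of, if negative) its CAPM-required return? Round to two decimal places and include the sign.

-5.96%

Realised HPR = (P1 + D1 − P0) / P0 = (34.91 + 1.70 − 32.59) / 32.59 = 4.02 / 32.59 = 12.3351%
CAPM required = R_f + β·MRP = 5.47% + 1.53 × 8.38% = 18.2914%
α = realised − required = 12.3351% − 18.2914% = -5.96%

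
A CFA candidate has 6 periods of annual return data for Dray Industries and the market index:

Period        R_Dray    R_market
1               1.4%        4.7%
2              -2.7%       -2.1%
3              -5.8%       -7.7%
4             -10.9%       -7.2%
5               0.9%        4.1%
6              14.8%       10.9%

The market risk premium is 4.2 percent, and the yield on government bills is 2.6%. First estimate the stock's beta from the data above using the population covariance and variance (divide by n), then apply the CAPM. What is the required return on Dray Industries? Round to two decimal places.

Mean R_i = (1.4 − 2.7 − 5.8 − 10.9 + 0.9 + 14.8) / 6 = -0.3833%
Mean R_m = (4.7 − 2.1 − 7.7 − 7.2 + 4.1 + 10.9) / 6 = 0.4500%
Σ(R_i − R̄_i)(R_m − R̄_m) = 301.4350  ⇒  Cov = 301.4350 / 6 = 50.2392
Σ(R_m − R̄_m)² = 272.0350  ⇒  Var(R_m) = 272.0350 / 6 = 45.3392
β = Cov / Var(R_m) = 50.2392 / 45.3392 = 1.1081
E(R) = R_f + β × MRP = 2.6% + 1.1081 × 4.2% = 7.25%

7.25%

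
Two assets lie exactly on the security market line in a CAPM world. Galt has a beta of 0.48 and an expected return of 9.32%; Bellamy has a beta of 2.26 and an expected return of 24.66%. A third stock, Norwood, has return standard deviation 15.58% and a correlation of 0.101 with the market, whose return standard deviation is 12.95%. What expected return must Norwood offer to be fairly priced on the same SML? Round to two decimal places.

6.23%

MRP = (24.66% − 9.32%) / (2.26 − 0.48) = 8.6180%
R_f = 9.32% − 0.48 × 8.6180% = 5.1834%
β_Norwood = ρ·σ_i/σ_m = 0.101 × 15.58 / 12.95 = 0.1215
E(R_Norwood) = R_f + β × MRP = 5.1834% + 0.1215 × 8.6180% = 6.23%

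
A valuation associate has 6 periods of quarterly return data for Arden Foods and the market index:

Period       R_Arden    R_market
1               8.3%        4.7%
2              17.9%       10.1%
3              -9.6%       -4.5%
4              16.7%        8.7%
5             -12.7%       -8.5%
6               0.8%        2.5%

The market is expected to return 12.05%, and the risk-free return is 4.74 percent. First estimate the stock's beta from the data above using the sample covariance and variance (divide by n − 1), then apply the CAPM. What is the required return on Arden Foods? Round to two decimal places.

Mean R_i = (8.3 + 17.9 − 9.6 + 16.7 − 12.7 + 0.8) / 6 = 3.5667%
Mean R_m = (4.7 + 10.1 − 4.5 + 8.7 − 8.5 + 2.5) / 6 = 2.1667%
Σ(R_i − R̄_i)(R_m − R̄_m) = 471.8733  ⇒  Cov = 471.8733 / 5 = 94.3747
Σ(R_m − R̄_m)² = 270.3733  ⇒  Var(R_m) = 270.3733 / 5 = 54.0747
β = Cov / Var(R_m) = 94.3747 / 54.0747 = 1.7453
MRP = 12.05% − 4.74% = 7.31%
E(R) = R_f + β × MRP = 4.74% + 1.7453 × 7.31% = 17.50%

17.50%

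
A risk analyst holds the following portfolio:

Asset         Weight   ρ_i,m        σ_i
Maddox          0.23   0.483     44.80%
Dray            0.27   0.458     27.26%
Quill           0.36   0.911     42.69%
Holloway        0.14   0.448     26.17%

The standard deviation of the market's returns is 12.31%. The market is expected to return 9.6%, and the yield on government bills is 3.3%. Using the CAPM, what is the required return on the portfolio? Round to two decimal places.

β_Maddox = 0.483 × 44.80% / 12.31% = 1.7578
β_Dray = 0.458 × 27.26% / 12.31% = 1.0142
β_Quill = 0.911 × 42.69% / 12.31% = 3.1593
β_Holloway = 0.448 × 26.17% / 12.31% = 0.9524
β_P = Σ w_i β_i = 0.23×1.7578 + 0.27×1.0142 + 0.36×3.1593 + 0.14×0.9524 = 1.9488
MRP = 9.6% − 3.3% = 6.30%
E(R_P) = R_f + β_P × MRP = 3.3% + 1.9488 × 6.3% = 15.58%

15.58%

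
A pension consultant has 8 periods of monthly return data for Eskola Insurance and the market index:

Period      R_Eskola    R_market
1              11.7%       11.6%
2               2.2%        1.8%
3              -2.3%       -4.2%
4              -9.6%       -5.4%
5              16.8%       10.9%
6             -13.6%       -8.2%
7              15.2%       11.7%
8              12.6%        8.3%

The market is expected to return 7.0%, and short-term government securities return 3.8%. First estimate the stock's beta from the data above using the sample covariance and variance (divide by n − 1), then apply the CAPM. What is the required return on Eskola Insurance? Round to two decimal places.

8.18%

Mean R_i = (11.7 + 2.2 − 2.3 − 9.6 + 16.8 − 13.6 + 15.2 + 12.6) / 8 = 4.1250%
Mean R_m = (11.6 + 1.8 − 4.2 − 5.4 + 10.9 − 8.2 + 11.7 + 8.3) / 8 = 3.3125%
Σ(R_i − R̄_i)(R_m − R̄_m) = 668.9275  ⇒  Cov = 668.9275 / 7 = 95.5611
Σ(R_m − R̄_m)² = 488.6488  ⇒  Var(R_m) = 488.6488 / 7 = 69.8070
β = Cov / Var(R_m) = 95.5611 / 69.8070 = 1.3689
MRP = 7.0% − 3.8% = 3.20%
E(R) = R_f + β × MRP = 3.8% + 1.3689 × 3.2% = 8.18%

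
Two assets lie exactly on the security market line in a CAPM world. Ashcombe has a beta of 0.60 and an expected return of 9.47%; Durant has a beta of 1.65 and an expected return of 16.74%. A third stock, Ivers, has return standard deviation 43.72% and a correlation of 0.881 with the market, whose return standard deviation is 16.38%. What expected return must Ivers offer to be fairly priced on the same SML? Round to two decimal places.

MRP = (16.74% − 9.47%) / (1.65 − 0.60) = 6.9238%
R_f = 9.47% − 0.60 × 6.9238% = 5.3157%
β_Ivers = ρ·σ_i/σ_m = 0.881 × 43.72 / 16.38 = 2.3515
E(R_Ivers) = R_f + β × MRP = 5.3157% + 2.3515 × 6.9238% = 21.60%

21.60%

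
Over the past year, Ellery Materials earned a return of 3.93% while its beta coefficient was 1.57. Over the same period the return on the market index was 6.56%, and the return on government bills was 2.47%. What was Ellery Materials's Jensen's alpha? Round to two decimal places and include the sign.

-4.96%

Market excess return = 6.56% − 2.47% = 4.09%
CAPM benchmark = R_f + β(R_m − R_f) = 2.47% + 1.57 × 4.09% = 8.8913%
α = actual − benchmark = 3.93% − 8.8913% = -4.96%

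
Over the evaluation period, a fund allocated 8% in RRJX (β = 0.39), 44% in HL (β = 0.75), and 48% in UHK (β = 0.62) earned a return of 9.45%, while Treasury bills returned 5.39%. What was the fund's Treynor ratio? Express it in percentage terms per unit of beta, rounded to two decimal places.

6.16%

β_P = 0.08×0.39 + 0.44×0.75 + 0.48×0.62 = 0.6588
Treynor = (R_P − R_f) / β_P = (9.45% − 5.39%) / 0.6588 = 4.06% / 0.6588 = 6.16%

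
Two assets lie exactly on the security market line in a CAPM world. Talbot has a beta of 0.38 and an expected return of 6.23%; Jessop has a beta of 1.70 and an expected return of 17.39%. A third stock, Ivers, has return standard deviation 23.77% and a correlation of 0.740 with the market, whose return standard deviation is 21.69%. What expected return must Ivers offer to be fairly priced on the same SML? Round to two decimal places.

9.87%

MRP = (17.39% − 6.23%) / (1.70 − 0.38) = 8.4545%
R_f = 6.23% − 0.38 × 8.4545% = 3.0173%
β_Ivers = ρ·σ_i/σ_m = 0.740 × 23.77 / 21.69 = 0.8110
E(R_Ivers) = R_f + β × MRP = 3.0173% + 0.8110 × 8.4545% = 9.87%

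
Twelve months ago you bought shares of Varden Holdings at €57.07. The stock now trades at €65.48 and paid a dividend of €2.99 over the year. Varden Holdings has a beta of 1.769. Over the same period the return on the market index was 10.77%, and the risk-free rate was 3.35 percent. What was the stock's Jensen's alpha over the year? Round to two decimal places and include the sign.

+3.50%

Realised HPR = (P1 + D1 − P0) / P0 = (65.48 + 2.99 − 57.07) / 57.07 = 11.40 / 57.07 = 19.9755%
MRP = 10.77% − 3.35% = 7.42%
CAPM required = R_f + β·MRP = 3.35% + 1.769 × 7.42% = 16.47598%
α = realised − required = 19.9755% − 16.47598% = +3.50%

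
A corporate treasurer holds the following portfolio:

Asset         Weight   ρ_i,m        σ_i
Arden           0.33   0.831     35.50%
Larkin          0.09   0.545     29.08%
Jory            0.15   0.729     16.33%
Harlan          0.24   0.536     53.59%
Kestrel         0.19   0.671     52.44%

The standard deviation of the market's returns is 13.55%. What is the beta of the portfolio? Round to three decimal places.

β_Arden = 0.831 × 35.50% / 13.55% = 2.1772
β_Larkin = 0.545 × 29.08% / 13.55% = 1.1696
β_Jory = 0.729 × 16.33% / 13.55% = 0.8786
β_Harlan = 0.536 × 53.59% / 13.55% = 2.1199
β_Kestrel = 0.671 × 52.44% / 13.55% = 2.5968
β_P = Σ w_i β_i = 0.33×2.1772 + 0.09×1.1696 + 0.15×0.8786 + 0.24×2.1199 + 0.19×2.5968 = 1.9577

1.958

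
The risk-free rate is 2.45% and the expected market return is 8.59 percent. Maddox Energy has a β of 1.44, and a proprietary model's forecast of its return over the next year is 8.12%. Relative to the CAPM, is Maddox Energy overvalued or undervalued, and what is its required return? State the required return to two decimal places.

MRP = 8.59% − 2.45% = 6.14%
Required return = R_f + β·MRP = 2.45% + 1.44 × 6.14% = 11.29%
Forecast 8.12% < required 11.29% → the stock plots below the SML → overvalued.

Overvalued; required return 11.29%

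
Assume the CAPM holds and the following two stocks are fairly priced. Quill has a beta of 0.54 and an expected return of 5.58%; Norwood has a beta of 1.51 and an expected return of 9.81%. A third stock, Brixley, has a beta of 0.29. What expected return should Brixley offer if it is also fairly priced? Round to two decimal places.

MRP (SML slope) = (9.81% − 5.58%) / (1.51 − 0.54) = 4.23% / 0.97 = 4.3608%
R_f (intercept) = 5.58% − 0.54 × 4.3608% = 3.2252%
E(R_Brixley) = R_f + β × MRP = 3.2252% + 0.29 × 4.3608% = 4.49%

4.49%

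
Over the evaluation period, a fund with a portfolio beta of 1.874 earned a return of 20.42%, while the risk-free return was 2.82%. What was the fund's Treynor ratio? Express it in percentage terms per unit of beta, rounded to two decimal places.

9.39%

Treynor = (R_P − R_f) / β_P = (20.42% − 2.82%) / 1.8740 = 17.60% / 1.8740 = 9.39%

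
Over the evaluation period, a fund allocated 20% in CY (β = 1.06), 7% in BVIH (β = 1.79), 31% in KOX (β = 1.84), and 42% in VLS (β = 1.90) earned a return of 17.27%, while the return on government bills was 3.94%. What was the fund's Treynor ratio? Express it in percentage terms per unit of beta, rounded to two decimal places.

β_P = 0.20×1.06 + 0.07×1.79 + 0.31×1.84 + 0.42×1.90 = 1.7057
Treynor = (R_P − R_f) / β_P = (17.27% − 3.94%) / 1.7057 = 13.33% / 1.7057 = 7.81%

7.81%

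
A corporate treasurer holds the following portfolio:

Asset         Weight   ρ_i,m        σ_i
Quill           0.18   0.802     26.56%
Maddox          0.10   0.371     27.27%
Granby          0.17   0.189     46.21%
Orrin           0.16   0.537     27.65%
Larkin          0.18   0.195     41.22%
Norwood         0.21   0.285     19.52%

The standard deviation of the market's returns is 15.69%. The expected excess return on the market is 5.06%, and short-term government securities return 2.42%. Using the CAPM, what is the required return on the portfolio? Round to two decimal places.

6.07%

β_Quill = 0.802 × 26.56% / 15.69% = 1.3576
β_Maddox = 0.371 × 27.27% / 15.69% = 0.6448
β_Granby = 0.189 × 46.21% / 15.69% = 0.5566
β_Orrin = 0.537 × 27.65% / 15.69% = 0.9463
β_Larkin = 0.195 × 41.22% / 15.69% = 0.5123
β_Norwood = 0.285 × 19.52% / 15.69% = 0.3546
β_P = Σ w_i β_i = 0.18×1.3576 + 0.10×0.6448 + 0.17×0.5566 + 0.16×0.9463 + 0.18×0.5123 + 0.21×0.3546 = 0.7216
E(R_P) = R_f + β_P × MRP = 2.42% + 0.7216 × 5.06% = 6.07%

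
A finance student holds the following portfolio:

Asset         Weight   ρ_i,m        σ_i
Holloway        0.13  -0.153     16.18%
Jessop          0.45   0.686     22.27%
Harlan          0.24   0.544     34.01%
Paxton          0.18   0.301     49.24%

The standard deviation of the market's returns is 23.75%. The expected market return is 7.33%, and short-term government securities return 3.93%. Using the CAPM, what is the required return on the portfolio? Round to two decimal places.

β_Holloway = -0.153 × 16.18% / 23.75% = -0.1042
β_Jessop = 0.686 × 22.27% / 23.75% = 0.6433
β_Harlan = 0.544 × 34.01% / 23.75% = 0.7790
β_Paxton = 0.301 × 49.24% / 23.75% = 0.6241
β_P = Σ w_i β_i = 0.13×-0.1042 + 0.45×0.6433 + 0.24×0.7790 + 0.18×0.6241 = 0.5752
MRP = 7.33% − 3.93% = 3.40%
E(R_P) = R_f + β_P × MRP = 3.93% + 0.5752 × 3.40% = 5.89%

5.89%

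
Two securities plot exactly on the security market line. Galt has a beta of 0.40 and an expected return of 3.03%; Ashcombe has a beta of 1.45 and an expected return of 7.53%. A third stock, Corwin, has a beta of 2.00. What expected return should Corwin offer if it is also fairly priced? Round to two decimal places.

MRP (SML slope) = (7.53% − 3.03%) / (1.45 − 0.40) = 4.50% / 1.05 = 4.2857%
R_f (intercept) = 3.03% − 0.40 × 4.2857% = 1.3157%
E(R_Corwin) = R_f + β × MRP = 1.3157% + 2.00 × 4.2857% = 9.89%

9.89%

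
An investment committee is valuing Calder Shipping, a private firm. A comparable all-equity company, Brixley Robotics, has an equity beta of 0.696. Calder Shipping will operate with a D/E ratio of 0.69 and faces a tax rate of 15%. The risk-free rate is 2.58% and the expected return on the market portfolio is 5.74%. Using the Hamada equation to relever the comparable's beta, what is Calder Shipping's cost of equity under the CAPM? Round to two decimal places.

β_L = β_U × [1 + (1 − t)(D/E)] = 0.696 × [1 + (1 − 0.15) × 0.69]
    = 0.696 × [1 + 0.85 × 0.69] = 0.696 × 1.5865 = 1.1042
MRP = 5.74% − 2.58% = 3.16%
E(R) = R_f + β_L × MRP = 2.58% + 1.1042 × 3.16% = 6.07%

6.07%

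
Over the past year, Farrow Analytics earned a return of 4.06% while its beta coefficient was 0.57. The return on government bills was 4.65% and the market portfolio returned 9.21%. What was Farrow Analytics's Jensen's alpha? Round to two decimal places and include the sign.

Market excess return = 9.21% − 4.65% = 4.56%
CAPM benchmark = R_f + β(R_m − R_f) = 4.65% + 0.57 × 4.56% = 7.2492%
α = actual − benchmark = 4.06% − 7.2492% = -3.19%

-3.19%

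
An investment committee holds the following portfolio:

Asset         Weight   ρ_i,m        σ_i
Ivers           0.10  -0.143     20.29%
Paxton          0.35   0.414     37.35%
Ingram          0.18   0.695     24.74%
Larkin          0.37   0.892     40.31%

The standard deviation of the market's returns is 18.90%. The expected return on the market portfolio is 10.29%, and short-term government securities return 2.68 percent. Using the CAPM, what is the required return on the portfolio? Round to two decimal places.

β_Ivers = -0.143 × 20.29% / 18.90% = -0.1535
β_Paxton = 0.414 × 37.35% / 18.90% = 0.8181
β_Ingram = 0.695 × 24.74% / 18.90% = 0.9098
β_Larkin = 0.892 × 40.31% / 18.90% = 1.9025
β_P = Σ w_i β_i = 0.10×-0.1535 + 0.35×0.8181 + 0.18×0.9098 + 0.37×1.9025 = 1.1387
MRP = 10.29% − 2.68% = 7.61%
E(R_P) = R_f + β_P × MRP = 2.68% + 1.1387 × 7.61% = 11.35%

11.35%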